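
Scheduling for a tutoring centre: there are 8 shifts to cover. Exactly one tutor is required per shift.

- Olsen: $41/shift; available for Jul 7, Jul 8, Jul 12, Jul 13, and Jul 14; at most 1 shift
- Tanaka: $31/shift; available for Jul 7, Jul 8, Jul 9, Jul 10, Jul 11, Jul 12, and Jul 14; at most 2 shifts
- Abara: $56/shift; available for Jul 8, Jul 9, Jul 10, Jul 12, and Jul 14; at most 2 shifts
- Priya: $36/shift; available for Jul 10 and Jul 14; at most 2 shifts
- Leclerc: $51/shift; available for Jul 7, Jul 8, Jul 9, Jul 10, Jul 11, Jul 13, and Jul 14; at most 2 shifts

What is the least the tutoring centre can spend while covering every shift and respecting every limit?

Picking the cheapest available tutor for each shift independently would cost $258, but that ignores the shift limits.
An optimal schedule: Jul 7→Tanaka, Jul 8→Leclerc, Jul 9→Leclerc, Jul 10→Priya, Jul 11→Tanaka, Jul 12→Abara, Jul 13→Olsen, Jul 14→Priya.
Total: 31 + 51 + 51 + 36 + 31 + 56 + 41 + 36 = $333.

$333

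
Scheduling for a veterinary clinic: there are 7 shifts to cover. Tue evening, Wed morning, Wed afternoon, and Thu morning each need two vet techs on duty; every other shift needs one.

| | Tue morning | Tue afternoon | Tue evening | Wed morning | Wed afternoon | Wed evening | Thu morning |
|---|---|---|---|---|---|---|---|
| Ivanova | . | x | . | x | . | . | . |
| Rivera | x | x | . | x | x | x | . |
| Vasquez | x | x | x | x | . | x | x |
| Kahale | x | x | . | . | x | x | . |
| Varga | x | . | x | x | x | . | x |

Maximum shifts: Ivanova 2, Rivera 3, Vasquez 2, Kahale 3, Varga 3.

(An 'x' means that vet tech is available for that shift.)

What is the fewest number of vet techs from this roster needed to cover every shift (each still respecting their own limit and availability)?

4

11 slots to fill and no one can take more than 3, so at least ⌈11/3⌉ = 4 vet techs are needed.
Rivera, Vasquez, Kahale, and Varga alone can cover everything: Tue morning→Kahale, Tue afternoon→Rivera, Tue evening→Vasquez+Varga, Wed morning→Rivera+Varga, Wed afternoon→Rivera+Kahale, Wed evening→Kahale, Thu morning→Vasquez+Varga.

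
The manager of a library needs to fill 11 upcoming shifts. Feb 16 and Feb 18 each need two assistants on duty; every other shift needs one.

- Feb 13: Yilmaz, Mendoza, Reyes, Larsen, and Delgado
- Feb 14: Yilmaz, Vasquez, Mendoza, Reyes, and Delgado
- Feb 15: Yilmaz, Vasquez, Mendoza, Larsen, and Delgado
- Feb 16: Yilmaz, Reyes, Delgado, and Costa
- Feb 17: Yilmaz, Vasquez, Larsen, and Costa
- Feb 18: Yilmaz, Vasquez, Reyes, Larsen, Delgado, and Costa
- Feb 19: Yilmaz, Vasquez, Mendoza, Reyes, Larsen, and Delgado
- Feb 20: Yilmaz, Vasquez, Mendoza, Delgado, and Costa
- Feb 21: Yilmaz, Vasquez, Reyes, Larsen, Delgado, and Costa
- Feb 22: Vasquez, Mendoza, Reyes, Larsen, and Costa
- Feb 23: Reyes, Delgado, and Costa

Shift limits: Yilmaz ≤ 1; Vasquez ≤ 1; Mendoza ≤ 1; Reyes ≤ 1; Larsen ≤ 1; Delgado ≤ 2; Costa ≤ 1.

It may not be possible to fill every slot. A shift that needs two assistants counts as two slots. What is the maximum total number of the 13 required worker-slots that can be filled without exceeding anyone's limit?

8

Total capacity across all assistants is 1+1+1+1+1+2+1 = 8, and 13 slots are needed, so at most 8 can be filled.
An assignment achieving 8: Feb 13→Mendoza, Feb 14→Delgado, Feb 15→Larsen, Feb 16→Yilmaz+Delgado, Feb 17→Vasquez, Feb 20→Costa, Feb 23→Reyes.
Loads: Yilmaz 1/1, Vasquez 1/1, Mendoza 1/1, Reyes 1/1, Larsen 1/1, Delgado 2/2, Costa 1/1.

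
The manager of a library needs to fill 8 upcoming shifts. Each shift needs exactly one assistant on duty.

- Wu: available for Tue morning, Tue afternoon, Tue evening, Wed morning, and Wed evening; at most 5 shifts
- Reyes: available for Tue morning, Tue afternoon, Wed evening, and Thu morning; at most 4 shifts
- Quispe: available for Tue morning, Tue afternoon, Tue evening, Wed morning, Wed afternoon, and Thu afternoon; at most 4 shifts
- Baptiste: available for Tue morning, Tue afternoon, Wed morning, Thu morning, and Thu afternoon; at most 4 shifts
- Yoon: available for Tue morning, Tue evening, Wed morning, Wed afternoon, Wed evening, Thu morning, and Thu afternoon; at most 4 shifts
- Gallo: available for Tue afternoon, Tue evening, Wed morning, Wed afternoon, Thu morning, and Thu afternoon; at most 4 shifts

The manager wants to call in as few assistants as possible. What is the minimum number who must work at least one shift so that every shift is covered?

2

8 slots to fill and no one can take more than 5, so at least ⌈8/5⌉ = 2 assistants are needed.
Wu and Yoon alone can cover everything: Tue morning→Wu, Tue afternoon→Wu, Tue evening→Wu, Wed morning→Wu, Wed afternoon→Yoon, Wed evening→Wu, Thu morning→Yoon, Thu afternoon→Yoon.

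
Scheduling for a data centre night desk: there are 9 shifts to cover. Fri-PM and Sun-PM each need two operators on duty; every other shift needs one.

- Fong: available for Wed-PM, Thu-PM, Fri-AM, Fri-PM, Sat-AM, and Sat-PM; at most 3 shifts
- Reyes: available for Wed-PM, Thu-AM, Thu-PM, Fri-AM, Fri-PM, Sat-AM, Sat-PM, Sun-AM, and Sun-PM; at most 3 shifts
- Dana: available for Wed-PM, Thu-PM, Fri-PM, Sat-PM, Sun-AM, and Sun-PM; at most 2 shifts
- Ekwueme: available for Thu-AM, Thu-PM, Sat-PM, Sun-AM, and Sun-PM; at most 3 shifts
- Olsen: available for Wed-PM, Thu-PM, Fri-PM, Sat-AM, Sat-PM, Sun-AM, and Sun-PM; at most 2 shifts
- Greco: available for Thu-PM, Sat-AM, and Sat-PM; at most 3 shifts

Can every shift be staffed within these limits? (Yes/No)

One valid schedule: Wed-PM→Fong, Thu-AM→Reyes, Thu-PM→Reyes, Fri-AM→Fong, Fri-PM→Dana+Olsen, Sat-AM→Fong, Sat-PM→Dana, Sun-AM→Reyes, Sun-PM→Ekwueme+Olsen.
Loads: Fong 3/3, Reyes 3/3, Dana 2/2, Ekwueme 1/3, Olsen 2/2, Greco 0/3 — all within limits.

Yes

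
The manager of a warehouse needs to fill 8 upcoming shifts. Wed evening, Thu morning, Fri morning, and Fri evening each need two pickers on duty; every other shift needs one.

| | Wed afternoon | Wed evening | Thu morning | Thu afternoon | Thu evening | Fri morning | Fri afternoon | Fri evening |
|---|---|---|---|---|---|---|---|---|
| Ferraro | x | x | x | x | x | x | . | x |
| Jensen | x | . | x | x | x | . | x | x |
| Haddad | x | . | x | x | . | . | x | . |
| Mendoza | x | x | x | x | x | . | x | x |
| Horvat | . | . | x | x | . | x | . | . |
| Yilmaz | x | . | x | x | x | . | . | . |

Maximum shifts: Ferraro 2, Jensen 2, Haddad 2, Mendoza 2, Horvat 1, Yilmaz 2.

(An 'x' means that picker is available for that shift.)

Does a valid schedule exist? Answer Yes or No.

Total capacity is 2+2+2+2+1+2 = 11 but 12 worker-slots are needed — infeasible.

No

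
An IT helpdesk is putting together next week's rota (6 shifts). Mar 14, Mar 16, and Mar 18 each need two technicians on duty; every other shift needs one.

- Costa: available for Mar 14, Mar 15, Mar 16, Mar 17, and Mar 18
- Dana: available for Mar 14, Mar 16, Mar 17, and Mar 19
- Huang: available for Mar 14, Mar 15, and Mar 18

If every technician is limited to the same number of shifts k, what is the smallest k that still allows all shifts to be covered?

3

With 3 technicians and 9 worker-slots to fill, someone must work at least ⌈9/3⌉ = 3 shifts, so k ≥ 3.
k = 3 works: Mar 14→Dana+Huang, Mar 15→Huang, Mar 16→Costa+Dana, Mar 17→Costa, Mar 18→Costa+Huang, Mar 19→Dana.
Loads: Costa 3, Dana 3, Huang 3 — all ≤ 3.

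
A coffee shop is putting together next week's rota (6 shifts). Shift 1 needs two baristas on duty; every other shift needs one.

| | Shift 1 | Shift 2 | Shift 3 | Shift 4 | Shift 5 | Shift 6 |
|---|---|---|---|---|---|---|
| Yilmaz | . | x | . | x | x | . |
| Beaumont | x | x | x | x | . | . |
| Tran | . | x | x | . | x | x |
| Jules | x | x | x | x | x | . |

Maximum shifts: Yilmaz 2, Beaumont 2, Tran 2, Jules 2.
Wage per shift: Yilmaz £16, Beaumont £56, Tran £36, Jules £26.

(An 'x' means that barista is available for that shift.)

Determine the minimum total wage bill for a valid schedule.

£212

Shift 1 can only be covered by Beaumont and Jules, so that assignment is forced.
Shift 6 can only be covered by Tran, so that assignment is forced.
Picking the cheapest available barista for each shift independently would cost £192, but that ignores the shift limits.
An optimal schedule: Shift 1→Jules+Beaumont, Shift 2→Tran, Shift 3→Jules, Shift 4→Yilmaz, Shift 5→Yilmaz, Shift 6→Tran.
Total: 26 + 56 + 36 + 26 + 16 + 16 + 36 = £212.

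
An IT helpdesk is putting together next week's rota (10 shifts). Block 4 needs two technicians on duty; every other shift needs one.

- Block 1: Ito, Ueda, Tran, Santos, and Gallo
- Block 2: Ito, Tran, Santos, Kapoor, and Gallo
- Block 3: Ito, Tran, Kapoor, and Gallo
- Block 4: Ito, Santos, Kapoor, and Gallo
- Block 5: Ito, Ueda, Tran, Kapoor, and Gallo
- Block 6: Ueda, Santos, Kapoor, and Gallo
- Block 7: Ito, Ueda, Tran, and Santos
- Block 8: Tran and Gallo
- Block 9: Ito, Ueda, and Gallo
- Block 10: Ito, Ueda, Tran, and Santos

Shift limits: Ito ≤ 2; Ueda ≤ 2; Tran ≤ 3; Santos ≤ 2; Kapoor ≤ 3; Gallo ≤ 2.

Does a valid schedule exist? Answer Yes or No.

One valid schedule: Block 1→Tran, Block 2→Santos, Block 3→Ito, Block 4→Santos+Kapoor, Block 5→Kapoor, Block 6→Ueda, Block 7→Ueda, Block 8→Tran, Block 9→Ito, Block 10→Tran.
Loads: Ito 2/2, Ueda 2/2, Tran 3/3, Santos 2/2, Kapoor 2/3, Gallo 0/2 — all within limits.

Yes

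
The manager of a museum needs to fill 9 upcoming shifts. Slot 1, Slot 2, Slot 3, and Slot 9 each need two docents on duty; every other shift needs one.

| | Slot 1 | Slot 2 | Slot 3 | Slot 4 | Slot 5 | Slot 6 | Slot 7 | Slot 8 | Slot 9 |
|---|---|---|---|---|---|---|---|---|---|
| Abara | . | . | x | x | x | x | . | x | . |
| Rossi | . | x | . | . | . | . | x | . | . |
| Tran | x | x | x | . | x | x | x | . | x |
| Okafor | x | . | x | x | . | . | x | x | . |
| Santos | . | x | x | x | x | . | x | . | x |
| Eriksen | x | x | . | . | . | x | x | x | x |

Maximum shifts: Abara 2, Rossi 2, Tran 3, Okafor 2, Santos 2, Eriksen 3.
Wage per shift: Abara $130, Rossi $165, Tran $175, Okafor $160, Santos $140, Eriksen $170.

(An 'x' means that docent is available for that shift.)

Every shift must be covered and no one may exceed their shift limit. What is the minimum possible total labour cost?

$2050

Picking the cheapest available docent for each shift independently would cost $1875, but that ignores the shift limits.
An optimal schedule: Slot 1→Okafor+Eriksen, Slot 2→Rossi+Tran, Slot 3→Santos+Tran, Slot 4→Abara, Slot 5→Abara, Slot 6→Eriksen, Slot 7→Rossi, Slot 8→Okafor, Slot 9→Santos+Eriksen.
Total: 160 + 170 + 165 + 175 + 140 + 175 + 130 + 130 + 170 + 165 + 160 + 140 + 170 = $2050.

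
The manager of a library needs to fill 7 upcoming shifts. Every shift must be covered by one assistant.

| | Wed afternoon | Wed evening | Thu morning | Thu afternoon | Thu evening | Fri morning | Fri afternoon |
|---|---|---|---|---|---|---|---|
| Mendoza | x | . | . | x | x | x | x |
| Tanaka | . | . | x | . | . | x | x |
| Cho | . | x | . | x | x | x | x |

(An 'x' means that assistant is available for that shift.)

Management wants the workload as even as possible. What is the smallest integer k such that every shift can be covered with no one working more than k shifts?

3

With 3 assistants and 7 worker-slots to fill, someone must work at least ⌈7/3⌉ = 3 shifts, so k ≥ 3.
k = 3 works: Wed afternoon→Mendoza, Wed evening→Cho, Thu morning→Tanaka, Thu afternoon→Mendoza, Thu evening→Mendoza, Fri morning→Tanaka, Fri afternoon→Tanaka.
Loads: Mendoza 3, Tanaka 3, Cho 1 — all ≤ 3.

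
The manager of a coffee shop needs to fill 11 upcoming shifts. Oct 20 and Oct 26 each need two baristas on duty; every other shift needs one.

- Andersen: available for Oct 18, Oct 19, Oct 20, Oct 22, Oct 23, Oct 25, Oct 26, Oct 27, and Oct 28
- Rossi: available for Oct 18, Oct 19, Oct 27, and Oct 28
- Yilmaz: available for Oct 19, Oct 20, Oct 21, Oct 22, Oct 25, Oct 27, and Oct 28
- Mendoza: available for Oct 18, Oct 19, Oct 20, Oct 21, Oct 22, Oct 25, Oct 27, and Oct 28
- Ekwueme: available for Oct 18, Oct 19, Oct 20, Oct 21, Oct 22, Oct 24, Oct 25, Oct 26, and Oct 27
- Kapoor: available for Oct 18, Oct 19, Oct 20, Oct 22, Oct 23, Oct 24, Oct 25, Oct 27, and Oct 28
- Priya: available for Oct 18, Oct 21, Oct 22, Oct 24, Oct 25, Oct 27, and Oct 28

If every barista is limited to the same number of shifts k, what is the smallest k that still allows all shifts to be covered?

With 7 baristas and 13 worker-slots to fill, someone must work at least ⌈13/7⌉ = 2 shifts, so k ≥ 2.
k = 2 works: Oct 18→Rossi, Oct 19→Rossi, Oct 20→Mendoza+Kapoor, Oct 21→Yilmaz, Oct 22→Yilmaz, Oct 23→Andersen, Oct 24→Ekwueme, Oct 25→Mendoza, Oct 26→Andersen+Ekwueme, Oct 27→Priya, Oct 28→Kapoor.
Loads: Andersen 2, Rossi 2, Yilmaz 2, Mendoza 2, Ekwueme 2, Kapoor 2, Priya 1 — all ≤ 2.

2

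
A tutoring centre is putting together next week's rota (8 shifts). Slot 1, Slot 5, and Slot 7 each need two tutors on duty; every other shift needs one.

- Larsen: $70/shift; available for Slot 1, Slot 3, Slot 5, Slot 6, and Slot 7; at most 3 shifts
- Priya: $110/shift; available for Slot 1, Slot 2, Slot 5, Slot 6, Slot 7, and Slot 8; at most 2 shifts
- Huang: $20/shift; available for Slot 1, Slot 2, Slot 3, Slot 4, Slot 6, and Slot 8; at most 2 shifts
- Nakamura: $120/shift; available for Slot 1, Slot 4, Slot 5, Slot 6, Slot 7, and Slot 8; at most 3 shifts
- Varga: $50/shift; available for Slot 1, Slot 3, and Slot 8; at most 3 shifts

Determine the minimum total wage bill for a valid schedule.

Picking the cheapest available tutor for each shift independently would cost $530, but that ignores the shift limits.
An optimal schedule: Slot 1→Varga+Nakamura, Slot 2→Huang, Slot 3→Varga, Slot 4→Huang, Slot 5→Larsen+Priya, Slot 6→Larsen, Slot 7→Larsen+Priya, Slot 8→Varga.
Total: 50 + 120 + 20 + 50 + 20 + 70 + 110 + 70 + 70 + 110 + 50 = $740.

$740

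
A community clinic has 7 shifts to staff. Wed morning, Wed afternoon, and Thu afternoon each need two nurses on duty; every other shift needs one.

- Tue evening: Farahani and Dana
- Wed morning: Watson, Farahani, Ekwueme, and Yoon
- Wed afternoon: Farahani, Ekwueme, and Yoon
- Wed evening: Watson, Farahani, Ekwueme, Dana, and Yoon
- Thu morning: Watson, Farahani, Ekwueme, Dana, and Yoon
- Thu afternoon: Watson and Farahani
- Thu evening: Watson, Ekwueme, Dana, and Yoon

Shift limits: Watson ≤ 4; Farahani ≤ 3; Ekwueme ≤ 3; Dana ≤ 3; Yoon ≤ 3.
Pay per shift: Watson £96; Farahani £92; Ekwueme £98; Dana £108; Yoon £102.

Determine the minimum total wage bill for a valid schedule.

£954

Thu afternoon can only be covered by Watson and Farahani, so that assignment is forced.
Picking the cheapest available nurse for each shift independently would cost £938, but that ignores the shift limits.
An optimal schedule: Tue evening→Farahani, Wed morning→Watson+Ekwueme, Wed afternoon→Farahani+Ekwueme, Wed evening→Watson, Thu morning→Ekwueme, Thu afternoon→Farahani+Watson, Thu evening→Watson.
Total: 92 + 96 + 98 + 92 + 98 + 96 + 98 + 92 + 96 + 96 = £954.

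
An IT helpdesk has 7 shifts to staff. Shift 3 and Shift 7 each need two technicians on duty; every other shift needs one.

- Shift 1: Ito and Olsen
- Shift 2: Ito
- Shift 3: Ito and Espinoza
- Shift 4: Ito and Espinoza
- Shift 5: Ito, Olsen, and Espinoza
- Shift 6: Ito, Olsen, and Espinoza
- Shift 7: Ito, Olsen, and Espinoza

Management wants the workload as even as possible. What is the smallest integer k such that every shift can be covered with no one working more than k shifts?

3

With 3 technicians and 9 worker-slots to fill, someone must work at least ⌈9/3⌉ = 3 shifts, so k ≥ 3.
k = 3 works: Shift 1→Ito, Shift 2→Ito, Shift 3→Ito+Espinoza, Shift 4→Espinoza, Shift 5→Olsen, Shift 6→Olsen, Shift 7→Olsen+Espinoza.
Loads: Ito 3, Olsen 3, Espinoza 3 — all ≤ 3.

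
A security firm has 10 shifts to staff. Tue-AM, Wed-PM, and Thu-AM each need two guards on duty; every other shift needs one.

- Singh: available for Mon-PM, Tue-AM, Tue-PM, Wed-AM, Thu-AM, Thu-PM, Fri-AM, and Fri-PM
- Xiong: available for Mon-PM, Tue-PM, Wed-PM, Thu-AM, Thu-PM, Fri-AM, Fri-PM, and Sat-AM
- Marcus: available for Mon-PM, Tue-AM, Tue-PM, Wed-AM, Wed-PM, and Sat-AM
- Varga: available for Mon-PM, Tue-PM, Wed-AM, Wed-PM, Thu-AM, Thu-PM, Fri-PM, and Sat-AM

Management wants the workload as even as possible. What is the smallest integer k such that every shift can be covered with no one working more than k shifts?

4

With 4 guards and 13 worker-slots to fill, someone must work at least ⌈13/4⌉ = 4 shifts, so k ≥ 4.
k = 4 works: Mon-PM→Marcus, Tue-AM→Singh+Marcus, Tue-PM→Varga, Wed-AM→Singh, Wed-PM→Xiong+Marcus, Thu-AM→Singh+Xiong, Thu-PM→Xiong, Fri-AM→Singh, Fri-PM→Xiong, Sat-AM→Marcus.
Loads: Singh 4, Xiong 4, Marcus 4, Varga 1 — all ≤ 4.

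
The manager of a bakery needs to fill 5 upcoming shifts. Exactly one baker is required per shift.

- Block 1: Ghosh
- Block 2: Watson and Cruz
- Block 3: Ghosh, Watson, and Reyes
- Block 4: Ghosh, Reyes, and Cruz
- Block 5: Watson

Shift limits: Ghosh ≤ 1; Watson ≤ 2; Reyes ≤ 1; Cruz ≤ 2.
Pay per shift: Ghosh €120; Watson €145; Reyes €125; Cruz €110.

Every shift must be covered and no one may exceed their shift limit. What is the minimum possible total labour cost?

Block 1 can only be covered by Ghosh, so that assignment is forced.
Block 5 can only be covered by Watson, so that assignment is forced.
Picking the cheapest available baker for each shift independently would cost €605, but that ignores the shift limits.
An optimal schedule: Block 1→Ghosh, Block 2→Cruz, Block 3→Reyes, Block 4→Cruz, Block 5→Watson.
Total: 120 + 110 + 125 + 110 + 145 = €610.

€610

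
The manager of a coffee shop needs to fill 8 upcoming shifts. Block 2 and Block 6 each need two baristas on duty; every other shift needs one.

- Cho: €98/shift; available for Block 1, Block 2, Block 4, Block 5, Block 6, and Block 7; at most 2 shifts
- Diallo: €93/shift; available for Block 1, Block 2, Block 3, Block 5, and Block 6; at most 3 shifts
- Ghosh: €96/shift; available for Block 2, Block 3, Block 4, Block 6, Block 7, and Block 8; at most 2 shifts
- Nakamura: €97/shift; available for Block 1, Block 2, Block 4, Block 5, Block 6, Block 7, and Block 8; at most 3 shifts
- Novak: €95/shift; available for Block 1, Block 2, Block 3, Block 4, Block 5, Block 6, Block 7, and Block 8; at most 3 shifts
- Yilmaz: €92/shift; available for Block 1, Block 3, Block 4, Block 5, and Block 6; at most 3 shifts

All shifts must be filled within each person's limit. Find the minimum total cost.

€936

Picking the cheapest available barista for each shift independently would cost €931, but that ignores the shift limits.
An optimal schedule: Block 1→Yilmaz, Block 2→Diallo+Novak, Block 3→Yilmaz, Block 4→Yilmaz, Block 5→Diallo, Block 6→Diallo+Ghosh, Block 7→Novak, Block 8→Novak.
Total: 92 + 93 + 95 + 92 + 92 + 93 + 93 + 96 + 95 + 95 = €936.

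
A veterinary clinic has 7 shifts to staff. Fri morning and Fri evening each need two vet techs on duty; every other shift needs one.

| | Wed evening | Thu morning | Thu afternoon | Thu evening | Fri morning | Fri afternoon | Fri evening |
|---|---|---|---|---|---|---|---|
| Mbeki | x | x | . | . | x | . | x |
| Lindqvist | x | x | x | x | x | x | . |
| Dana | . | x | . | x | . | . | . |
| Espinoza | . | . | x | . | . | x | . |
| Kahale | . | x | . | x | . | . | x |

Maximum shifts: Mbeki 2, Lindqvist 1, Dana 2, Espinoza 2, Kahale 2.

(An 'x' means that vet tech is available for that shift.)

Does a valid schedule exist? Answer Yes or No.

Total capacity is 9 and 9 slots are needed, so capacity alone doesn't rule it out.
Shifts {Wed evening, Fri morning, Fri evening} need 5 worker-slots in total, but the vet techs available for any of those shifts (Mbeki, Lindqvist, and Kahale) can supply at most 4 among them. So no valid schedule exists.

No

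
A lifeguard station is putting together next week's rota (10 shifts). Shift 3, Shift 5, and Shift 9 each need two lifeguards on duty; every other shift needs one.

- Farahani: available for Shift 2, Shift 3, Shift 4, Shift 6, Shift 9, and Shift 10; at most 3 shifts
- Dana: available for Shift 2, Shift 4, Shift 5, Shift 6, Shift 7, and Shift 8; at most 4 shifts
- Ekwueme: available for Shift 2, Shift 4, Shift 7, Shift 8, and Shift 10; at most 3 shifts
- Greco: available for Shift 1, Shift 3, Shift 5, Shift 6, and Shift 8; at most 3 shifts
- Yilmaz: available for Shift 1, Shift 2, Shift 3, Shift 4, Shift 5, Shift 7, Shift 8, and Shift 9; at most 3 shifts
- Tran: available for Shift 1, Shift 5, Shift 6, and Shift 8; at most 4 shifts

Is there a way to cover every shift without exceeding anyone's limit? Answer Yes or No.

Yes

Shift 9 can only be covered by Farahani and Yilmaz, so that assignment is forced.
One valid schedule: Shift 1→Greco, Shift 2→Dana, Shift 3→Farahani+Greco, Shift 4→Dana, Shift 5→Greco+Yilmaz, Shift 6→Dana, Shift 7→Dana, Shift 8→Ekwueme, Shift 9→Farahani+Yilmaz, Shift 10→Farahani.
Loads: Farahani 3/3, Dana 4/4, Ekwueme 1/3, Greco 3/3, Yilmaz 2/3, Tran 0/4 — all within limits.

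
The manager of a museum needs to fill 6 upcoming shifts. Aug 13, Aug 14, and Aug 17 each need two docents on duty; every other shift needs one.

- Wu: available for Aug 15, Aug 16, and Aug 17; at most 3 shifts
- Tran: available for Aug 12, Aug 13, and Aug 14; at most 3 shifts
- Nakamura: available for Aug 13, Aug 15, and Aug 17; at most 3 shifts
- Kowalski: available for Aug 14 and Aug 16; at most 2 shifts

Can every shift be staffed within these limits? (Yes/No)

Aug 12 can only be covered by Tran, so that assignment is forced.
Aug 13 can only be covered by Tran and Nakamura, so that assignment is forced.
Aug 14 can only be covered by Tran and Kowalski, so that assignment is forced.
One valid schedule: Aug 12→Tran, Aug 13→Tran+Nakamura, Aug 14→Tran+Kowalski, Aug 15→Wu, Aug 16→Wu, Aug 17→Wu+Nakamura.
Loads: Wu 3/3, Tran 3/3, Nakamura 2/3, Kowalski 1/2 — all within limits.

Yes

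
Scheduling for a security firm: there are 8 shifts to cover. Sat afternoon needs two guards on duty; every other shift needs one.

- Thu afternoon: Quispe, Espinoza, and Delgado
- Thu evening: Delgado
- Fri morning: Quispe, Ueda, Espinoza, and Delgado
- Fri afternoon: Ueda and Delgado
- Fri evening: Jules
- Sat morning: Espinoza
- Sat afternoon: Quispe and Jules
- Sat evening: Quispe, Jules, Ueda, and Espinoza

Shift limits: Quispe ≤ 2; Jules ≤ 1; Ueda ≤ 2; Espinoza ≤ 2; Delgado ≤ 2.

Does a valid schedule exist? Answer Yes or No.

No

Total capacity is 9 and 9 slots are needed, so capacity alone doesn't rule it out.
Shifts {Fri evening, Sat afternoon} need 3 worker-slots in total, but the guards available for any of those shifts (Quispe and Jules) can supply at most 2 among them. So no valid schedule exists.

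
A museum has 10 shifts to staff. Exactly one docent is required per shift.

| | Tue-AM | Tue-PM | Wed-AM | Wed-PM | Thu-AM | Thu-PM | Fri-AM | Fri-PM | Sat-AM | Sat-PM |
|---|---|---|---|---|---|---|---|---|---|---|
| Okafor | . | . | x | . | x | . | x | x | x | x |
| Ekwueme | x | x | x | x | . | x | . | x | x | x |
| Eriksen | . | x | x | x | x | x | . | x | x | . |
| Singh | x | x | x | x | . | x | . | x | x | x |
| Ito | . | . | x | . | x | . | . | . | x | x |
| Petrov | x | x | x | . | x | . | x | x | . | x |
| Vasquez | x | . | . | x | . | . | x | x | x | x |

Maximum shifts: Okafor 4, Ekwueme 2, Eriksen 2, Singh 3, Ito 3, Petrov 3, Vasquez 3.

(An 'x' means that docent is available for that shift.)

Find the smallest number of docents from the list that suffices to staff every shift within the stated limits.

3

10 slots to fill and no one can take more than 4, so at least ⌈10/4⌉ = 3 docents are needed.
Okafor, Singh, and Petrov alone can cover everything: Tue-AM→Singh, Tue-PM→Petrov, Wed-AM→Okafor, Wed-PM→Singh, Thu-AM→Okafor, Thu-PM→Singh, Fri-AM→Okafor, Fri-PM→Petrov, Sat-AM→Okafor, Sat-PM→Petrov.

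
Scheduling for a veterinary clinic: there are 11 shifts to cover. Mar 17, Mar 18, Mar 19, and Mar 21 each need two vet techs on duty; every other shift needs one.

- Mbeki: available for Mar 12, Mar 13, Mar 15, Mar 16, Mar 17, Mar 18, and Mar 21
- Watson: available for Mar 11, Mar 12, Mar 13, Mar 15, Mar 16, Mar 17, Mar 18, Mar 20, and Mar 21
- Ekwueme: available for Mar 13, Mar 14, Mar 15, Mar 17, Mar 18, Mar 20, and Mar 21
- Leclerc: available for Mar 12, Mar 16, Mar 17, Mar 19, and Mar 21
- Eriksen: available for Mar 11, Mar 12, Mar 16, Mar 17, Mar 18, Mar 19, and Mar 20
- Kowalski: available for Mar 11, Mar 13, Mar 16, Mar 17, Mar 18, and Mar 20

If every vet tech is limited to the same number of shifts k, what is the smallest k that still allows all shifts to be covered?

3

With 6 vet techs and 15 worker-slots to fill, someone must work at least ⌈15/6⌉ = 3 shifts, so k ≥ 3.
k = 3 works: Mar 11→Watson, Mar 12→Mbeki, Mar 13→Mbeki, Mar 14→Ekwueme, Mar 15→Mbeki, Mar 16→Watson, Mar 17→Leclerc+Eriksen, Mar 18→Ekwueme+Eriksen, Mar 19→Leclerc+Eriksen, Mar 20→Watson, Mar 21→Ekwueme+Leclerc.
Loads: Mbeki 3, Watson 3, Ekwueme 3, Leclerc 3, Eriksen 3, Kowalski 0 — all ≤ 3.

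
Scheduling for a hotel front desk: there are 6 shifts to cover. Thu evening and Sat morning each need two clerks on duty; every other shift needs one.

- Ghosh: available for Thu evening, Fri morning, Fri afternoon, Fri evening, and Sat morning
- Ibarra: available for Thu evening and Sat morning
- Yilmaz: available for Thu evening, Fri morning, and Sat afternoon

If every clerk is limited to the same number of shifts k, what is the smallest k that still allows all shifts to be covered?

With 3 clerks and 8 worker-slots to fill, someone must work at least ⌈8/3⌉ = 3 shifts, so k ≥ 3.
k = 3 works: Thu evening→Ibarra+Yilmaz, Fri morning→Yilmaz, Fri afternoon→Ghosh, Fri evening→Ghosh, Sat morning→Ghosh+Ibarra, Sat afternoon→Yilmaz.
Loads: Ghosh 3, Ibarra 2, Yilmaz 3 — all ≤ 3.

3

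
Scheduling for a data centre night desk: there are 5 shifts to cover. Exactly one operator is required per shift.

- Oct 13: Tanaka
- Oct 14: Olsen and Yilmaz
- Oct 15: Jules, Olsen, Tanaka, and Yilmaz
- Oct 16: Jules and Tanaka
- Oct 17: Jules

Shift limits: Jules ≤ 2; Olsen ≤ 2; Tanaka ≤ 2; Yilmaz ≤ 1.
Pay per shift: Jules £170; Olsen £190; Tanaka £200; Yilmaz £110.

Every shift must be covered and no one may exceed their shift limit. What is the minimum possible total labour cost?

Oct 13 can only be covered by Tanaka, so that assignment is forced.
Oct 17 can only be covered by Jules, so that assignment is forced.
Picking the cheapest available operator for each shift independently would cost £760, but that ignores the shift limits.
An optimal schedule: Oct 13→Tanaka, Oct 14→Yilmaz, Oct 15→Olsen, Oct 16→Jules, Oct 17→Jules.
Total: 200 + 110 + 190 + 170 + 170 = £840.

£840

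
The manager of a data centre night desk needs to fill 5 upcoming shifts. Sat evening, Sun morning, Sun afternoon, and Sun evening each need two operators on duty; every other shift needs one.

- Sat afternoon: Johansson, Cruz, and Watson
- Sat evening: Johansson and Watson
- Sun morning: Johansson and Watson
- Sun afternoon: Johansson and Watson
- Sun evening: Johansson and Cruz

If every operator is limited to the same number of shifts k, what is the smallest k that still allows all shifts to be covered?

4

With 3 operators and 9 worker-slots to fill, someone must work at least ⌈9/3⌉ = 3 shifts, so k ≥ 3.
k = 3 fails: Shifts {Sat evening, Sun morning, Sun afternoon, Sun evening} need 8 worker-slots in total, but the operators available for any of those shifts (Johansson, Cruz, and Watson) can supply at most 7 among them. So no valid schedule exists.
k = 4 works: Sat afternoon→Cruz, Sat evening→Johansson+Watson, Sun morning→Johansson+Watson, Sun afternoon→Johansson+Watson, Sun evening→Johansson+Cruz.
Loads: Johansson 4, Cruz 2, Watson 3 — all ≤ 4.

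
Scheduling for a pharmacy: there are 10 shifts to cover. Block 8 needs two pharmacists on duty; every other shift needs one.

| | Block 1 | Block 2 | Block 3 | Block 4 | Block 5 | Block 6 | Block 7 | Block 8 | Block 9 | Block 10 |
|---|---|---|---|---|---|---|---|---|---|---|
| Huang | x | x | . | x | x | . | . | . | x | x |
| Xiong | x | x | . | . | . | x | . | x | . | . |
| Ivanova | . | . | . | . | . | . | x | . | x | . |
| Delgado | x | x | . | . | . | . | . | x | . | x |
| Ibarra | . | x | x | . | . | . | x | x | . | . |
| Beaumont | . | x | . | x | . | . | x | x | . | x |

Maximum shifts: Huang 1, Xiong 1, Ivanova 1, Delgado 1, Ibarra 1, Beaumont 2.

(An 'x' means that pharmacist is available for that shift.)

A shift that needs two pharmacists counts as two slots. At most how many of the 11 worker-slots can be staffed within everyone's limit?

Total capacity across all pharmacists is 1+1+1+1+1+2 = 7, and 11 slots are needed, so at most 7 can be filled.
An assignment achieving 7: Block 1→Delgado, Block 3→Ibarra, Block 4→Beaumont, Block 5→Huang, Block 6→Xiong, Block 7→Beaumont, Block 9→Ivanova.
Loads: Huang 1/1, Xiong 1/1, Ivanova 1/1, Delgado 1/1, Ibarra 1/1, Beaumont 2/2.

7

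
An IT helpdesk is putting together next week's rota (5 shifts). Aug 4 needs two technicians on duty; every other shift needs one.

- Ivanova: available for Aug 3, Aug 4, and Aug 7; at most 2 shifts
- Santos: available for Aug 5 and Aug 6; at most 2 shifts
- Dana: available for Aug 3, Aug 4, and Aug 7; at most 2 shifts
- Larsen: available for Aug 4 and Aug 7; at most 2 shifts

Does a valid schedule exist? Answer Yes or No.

Aug 5 can only be covered by Santos, so that assignment is forced.
Aug 6 can only be covered by Santos, so that assignment is forced.
One valid schedule: Aug 3→Ivanova, Aug 4→Ivanova+Dana, Aug 5→Santos, Aug 6→Santos, Aug 7→Dana.
Loads: Ivanova 2/2, Santos 2/2, Dana 2/2, Larsen 0/2 — all within limits.

Yes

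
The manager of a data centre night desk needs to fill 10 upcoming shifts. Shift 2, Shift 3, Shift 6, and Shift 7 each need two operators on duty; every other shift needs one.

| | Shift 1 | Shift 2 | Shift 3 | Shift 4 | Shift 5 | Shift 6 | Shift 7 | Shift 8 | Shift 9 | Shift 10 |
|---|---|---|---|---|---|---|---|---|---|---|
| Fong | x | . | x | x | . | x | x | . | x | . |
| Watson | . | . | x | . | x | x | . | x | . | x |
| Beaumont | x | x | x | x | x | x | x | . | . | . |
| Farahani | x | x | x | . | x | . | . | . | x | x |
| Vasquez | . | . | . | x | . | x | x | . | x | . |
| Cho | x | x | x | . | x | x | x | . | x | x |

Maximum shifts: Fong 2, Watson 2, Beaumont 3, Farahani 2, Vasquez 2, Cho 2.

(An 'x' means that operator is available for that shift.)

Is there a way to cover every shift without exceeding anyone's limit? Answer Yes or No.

Total capacity is 2+2+3+2+2+2 = 13 but 14 worker-slots are needed — infeasible.

No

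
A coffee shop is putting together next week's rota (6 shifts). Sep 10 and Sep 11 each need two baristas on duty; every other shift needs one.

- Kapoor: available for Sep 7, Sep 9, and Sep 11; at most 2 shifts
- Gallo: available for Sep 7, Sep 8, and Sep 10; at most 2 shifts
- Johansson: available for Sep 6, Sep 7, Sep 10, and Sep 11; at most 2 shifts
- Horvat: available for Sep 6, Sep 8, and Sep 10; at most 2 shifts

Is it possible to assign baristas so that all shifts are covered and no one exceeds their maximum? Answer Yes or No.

Yes

Sep 9 can only be covered by Kapoor, so that assignment is forced.
Sep 11 can only be covered by Kapoor and Johansson, so that assignment is forced.
One valid schedule: Sep 6→Johansson, Sep 7→Gallo, Sep 8→Horvat, Sep 9→Kapoor, Sep 10→Gallo+Horvat, Sep 11→Kapoor+Johansson.
Loads: Kapoor 2/2, Gallo 2/2, Johansson 2/2, Horvat 2/2 — all within limits.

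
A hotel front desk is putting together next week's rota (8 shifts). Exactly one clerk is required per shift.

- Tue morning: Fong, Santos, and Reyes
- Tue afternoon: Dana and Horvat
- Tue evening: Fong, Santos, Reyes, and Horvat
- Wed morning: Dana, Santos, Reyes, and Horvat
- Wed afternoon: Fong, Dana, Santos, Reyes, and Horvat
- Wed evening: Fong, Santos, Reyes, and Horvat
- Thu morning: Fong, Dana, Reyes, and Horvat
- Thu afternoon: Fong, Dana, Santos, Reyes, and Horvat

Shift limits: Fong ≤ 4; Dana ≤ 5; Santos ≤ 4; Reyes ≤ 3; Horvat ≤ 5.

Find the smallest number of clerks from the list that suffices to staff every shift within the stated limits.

2

8 slots to fill and no one can take more than 5, so at least ⌈8/5⌉ = 2 clerks are needed.
Fong and Dana alone can cover everything: Tue morning→Fong, Tue afternoon→Dana, Tue evening→Fong, Wed morning→Dana, Wed afternoon→Fong, Wed evening→Fong, Thu morning→Dana, Thu afternoon→Dana.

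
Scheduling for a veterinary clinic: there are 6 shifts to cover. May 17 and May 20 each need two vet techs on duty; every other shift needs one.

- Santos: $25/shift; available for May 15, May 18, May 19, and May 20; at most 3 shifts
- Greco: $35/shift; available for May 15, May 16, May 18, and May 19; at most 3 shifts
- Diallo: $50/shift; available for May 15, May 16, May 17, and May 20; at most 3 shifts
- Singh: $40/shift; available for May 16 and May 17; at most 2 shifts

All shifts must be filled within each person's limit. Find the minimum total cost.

$285

May 17 can only be covered by Diallo and Singh, so that assignment is forced.
May 20 can only be covered by Santos and Diallo, so that assignment is forced.
Picking the cheapest available vet tech for each shift independently would cost $275, but that ignores the shift limits.
An optimal schedule: May 15→Greco, May 16→Greco, May 17→Diallo+Singh, May 18→Santos, May 19→Santos, May 20→Santos+Diallo.
Total: 35 + 35 + 50 + 40 + 25 + 25 + 25 + 50 = $285.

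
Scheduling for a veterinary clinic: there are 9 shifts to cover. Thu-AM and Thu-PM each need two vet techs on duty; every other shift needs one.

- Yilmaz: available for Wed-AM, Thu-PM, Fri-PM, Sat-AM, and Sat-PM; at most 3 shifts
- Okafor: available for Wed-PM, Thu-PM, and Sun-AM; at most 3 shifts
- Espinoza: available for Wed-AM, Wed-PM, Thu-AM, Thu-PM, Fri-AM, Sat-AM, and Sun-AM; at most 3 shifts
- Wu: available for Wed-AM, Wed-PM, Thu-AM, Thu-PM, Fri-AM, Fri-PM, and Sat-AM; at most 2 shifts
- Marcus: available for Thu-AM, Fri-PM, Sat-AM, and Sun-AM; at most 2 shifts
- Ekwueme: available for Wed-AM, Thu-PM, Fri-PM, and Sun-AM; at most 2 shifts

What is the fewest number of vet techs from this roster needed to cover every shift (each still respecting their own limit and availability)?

4

11 slots to fill and no one can take more than 3, so at least ⌈11/3⌉ = 4 vet techs are needed.
Yilmaz, Okafor, Espinoza, and Wu alone can cover everything: Wed-AM→Yilmaz, Wed-PM→Okafor, Thu-AM→Espinoza+Wu, Thu-PM→Okafor+Wu, Fri-AM→Espinoza, Fri-PM→Yilmaz, Sat-AM→Espinoza, Sat-PM→Yilmaz, Sun-AM→Okafor.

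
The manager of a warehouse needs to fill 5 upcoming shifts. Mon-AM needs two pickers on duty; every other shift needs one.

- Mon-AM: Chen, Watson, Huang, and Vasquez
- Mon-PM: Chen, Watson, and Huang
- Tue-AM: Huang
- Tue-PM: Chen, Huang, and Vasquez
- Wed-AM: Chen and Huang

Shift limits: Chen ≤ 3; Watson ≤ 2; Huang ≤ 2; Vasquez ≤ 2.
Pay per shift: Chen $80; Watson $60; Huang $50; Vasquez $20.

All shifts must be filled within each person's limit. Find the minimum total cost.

$260

Tue-AM can only be covered by Huang, so that assignment is forced.
Picking the cheapest available picker for each shift independently would cost $240, but that ignores the shift limits.
An optimal schedule: Mon-AM→Vasquez+Watson, Mon-PM→Watson, Tue-AM→Huang, Tue-PM→Vasquez, Wed-AM→Huang.
Total: 20 + 60 + 60 + 50 + 20 + 50 = $260.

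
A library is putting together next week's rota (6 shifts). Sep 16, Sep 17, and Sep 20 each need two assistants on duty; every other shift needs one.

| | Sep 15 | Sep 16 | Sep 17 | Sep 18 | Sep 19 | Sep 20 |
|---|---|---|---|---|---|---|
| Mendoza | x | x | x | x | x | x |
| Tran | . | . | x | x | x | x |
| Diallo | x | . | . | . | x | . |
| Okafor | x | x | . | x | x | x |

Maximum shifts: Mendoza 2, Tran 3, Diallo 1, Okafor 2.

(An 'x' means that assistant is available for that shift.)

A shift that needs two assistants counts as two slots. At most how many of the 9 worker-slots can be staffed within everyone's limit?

Total capacity across all assistants is 2+3+1+2 = 8, and 9 slots are needed, so at most 8 can be filled.
An assignment achieving 8: Sep 15→Diallo, Sep 16→Mendoza+Okafor, Sep 17→Mendoza+Tran, Sep 18→Tran, Sep 20→Tran+Okafor.
Loads: Mendoza 2/2, Tran 3/3, Diallo 1/1, Okafor 2/2.

8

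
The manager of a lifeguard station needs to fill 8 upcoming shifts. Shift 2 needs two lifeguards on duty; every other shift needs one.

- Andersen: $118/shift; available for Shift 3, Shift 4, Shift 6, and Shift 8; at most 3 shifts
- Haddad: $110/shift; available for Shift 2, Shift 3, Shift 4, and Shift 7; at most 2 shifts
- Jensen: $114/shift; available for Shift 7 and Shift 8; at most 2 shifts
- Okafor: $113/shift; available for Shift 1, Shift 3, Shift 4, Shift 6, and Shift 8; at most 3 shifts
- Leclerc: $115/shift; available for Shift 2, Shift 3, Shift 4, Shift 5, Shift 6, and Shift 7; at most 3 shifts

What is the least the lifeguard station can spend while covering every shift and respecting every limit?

Shift 1 can only be covered by Okafor, so that assignment is forced.
Shift 2 can only be covered by Haddad and Leclerc, so that assignment is forced.
Shift 5 can only be covered by Leclerc, so that assignment is forced.
Picking the cheapest available lifeguard for each shift independently would cost $1009, but that ignores the shift limits.
An optimal schedule: Shift 1→Okafor, Shift 2→Haddad+Leclerc, Shift 3→Haddad, Shift 4→Okafor, Shift 5→Leclerc, Shift 6→Okafor, Shift 7→Jensen, Shift 8→Jensen.
Total: 113 + 110 + 115 + 110 + 113 + 115 + 113 + 114 + 114 = $1017.

$1017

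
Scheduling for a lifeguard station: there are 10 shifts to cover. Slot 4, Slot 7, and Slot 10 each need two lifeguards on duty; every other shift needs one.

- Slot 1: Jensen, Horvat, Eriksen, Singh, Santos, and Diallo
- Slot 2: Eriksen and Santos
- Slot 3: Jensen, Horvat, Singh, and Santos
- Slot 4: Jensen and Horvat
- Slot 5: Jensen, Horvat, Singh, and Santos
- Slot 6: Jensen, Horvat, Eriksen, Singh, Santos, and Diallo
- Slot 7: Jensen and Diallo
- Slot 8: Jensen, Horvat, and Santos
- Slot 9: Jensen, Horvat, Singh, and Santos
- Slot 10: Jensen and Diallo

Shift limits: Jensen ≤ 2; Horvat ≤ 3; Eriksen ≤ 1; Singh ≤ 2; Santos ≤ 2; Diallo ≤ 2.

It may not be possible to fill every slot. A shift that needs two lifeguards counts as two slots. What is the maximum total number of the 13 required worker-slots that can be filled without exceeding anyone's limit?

Total capacity across all lifeguards is 2+3+1+2+2+2 = 12, and 13 slots are needed, so at most 12 can be filled.
An assignment achieving 12: Slot 1→Santos, Slot 2→Eriksen, Slot 3→Horvat, Slot 4→Jensen+Horvat, Slot 5→Singh, Slot 6→Santos, Slot 7→Jensen+Diallo, Slot 8→Horvat, Slot 9→Singh, Slot 10→Diallo.
Loads: Jensen 2/2, Horvat 3/3, Eriksen 1/1, Singh 2/2, Santos 2/2, Diallo 2/2.

12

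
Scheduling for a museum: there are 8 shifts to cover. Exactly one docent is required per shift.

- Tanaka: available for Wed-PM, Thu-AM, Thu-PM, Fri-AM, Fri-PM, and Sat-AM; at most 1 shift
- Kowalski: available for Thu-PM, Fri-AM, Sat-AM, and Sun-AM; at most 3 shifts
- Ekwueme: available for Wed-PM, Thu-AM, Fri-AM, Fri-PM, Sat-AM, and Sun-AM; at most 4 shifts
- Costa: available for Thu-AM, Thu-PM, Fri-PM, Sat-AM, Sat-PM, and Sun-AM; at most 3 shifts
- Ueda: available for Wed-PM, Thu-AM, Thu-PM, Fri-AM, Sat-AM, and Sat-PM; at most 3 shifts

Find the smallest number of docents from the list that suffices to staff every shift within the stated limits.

3

8 slots to fill and no one can take more than 4, so at least ⌈8/4⌉ = 2 docents are needed.
Any 2 docents together have capacity at most 4+3 = 7 < 8 slots, so 2 can never suffice.
Tanaka, Ekwueme, and Costa alone can cover everything: Wed-PM→Tanaka, Thu-AM→Ekwueme, Thu-PM→Costa, Fri-AM→Ekwueme, Fri-PM→Ekwueme, Sat-AM→Costa, Sat-PM→Costa, Sun-AM→Ekwueme.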